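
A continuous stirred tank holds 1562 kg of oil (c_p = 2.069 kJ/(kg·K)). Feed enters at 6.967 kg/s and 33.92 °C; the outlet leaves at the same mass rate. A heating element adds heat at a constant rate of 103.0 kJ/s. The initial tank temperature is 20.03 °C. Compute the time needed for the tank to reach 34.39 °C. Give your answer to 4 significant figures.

257.3 s

M c_p dT/dt = ṁ c_p (T_in − T) + Q̇.
τ = M/ṁ = 224.200 s; T_ss = T_in + Q̇/(ṁ c_p) = 41.0655 °C.
T(t) = T_ss + (T₀ − T_ss) e^(−t/τ). Set T = 34.39:
e^(−t/τ) = (34.39 − 41.0655)/(20.03 − 41.0655) = 0.317344
t = −224.200 · ln(0.317344) = 257.330 s.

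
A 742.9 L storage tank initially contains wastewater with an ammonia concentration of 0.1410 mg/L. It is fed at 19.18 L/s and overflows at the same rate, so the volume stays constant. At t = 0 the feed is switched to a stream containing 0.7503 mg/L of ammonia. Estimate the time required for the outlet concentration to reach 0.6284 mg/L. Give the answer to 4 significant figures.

Transient balance on the dissolved component: V dC/dt = Q(C_in − C), so τ = V/Q = 38.7331 s.
C(t) = C_in + (C₀ − C_in) e^(−t/τ). Set C = 0.6284 and solve for t:
e^(−t/τ) = (C − C_in)/(C₀ − C_in) = (0.6284 − 0.7503)/(0.1410 − 0.7503) = 0.200066
t = −τ ln(…) = 38.7331 × 1.60911 = 62.3257 s.

62.33 s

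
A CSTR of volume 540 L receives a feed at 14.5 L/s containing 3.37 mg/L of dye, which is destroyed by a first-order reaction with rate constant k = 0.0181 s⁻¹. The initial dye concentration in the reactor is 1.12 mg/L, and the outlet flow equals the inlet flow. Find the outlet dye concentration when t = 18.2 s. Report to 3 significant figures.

Accumulation = in − out − consumed: V dC/dt = Q C_in − Q C − k V C.
This is linear with rate a = Q/V + k = 0.044952 s⁻¹.
C_ss = Q C_in/(Q + kV) = 2.0131 mg/L; C(t) = C_ss + (C₀ − C_ss) e^(−a t).
C(18.2) = 2.0131 + (-0.89306)·e^(−0.044952·18.2) = 2.0131 + (-0.89306)·0.44126 = 1.6190 mg/L.

1.62 mg/L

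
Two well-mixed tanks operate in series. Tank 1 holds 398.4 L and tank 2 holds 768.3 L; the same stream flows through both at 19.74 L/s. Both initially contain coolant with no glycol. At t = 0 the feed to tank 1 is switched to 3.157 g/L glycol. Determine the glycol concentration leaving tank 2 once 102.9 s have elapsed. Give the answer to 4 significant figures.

Each tank obeys Vᵢ dCᵢ/dt = Q(Cᵢ₋₁ − Cᵢ), so τᵢ = Vᵢ/Q.
τ₁ = 398.4/19.74 = 20.1824 s; τ₂ = 768.3/19.74 = 38.9210 s.
Solving the cascade with C₁(0)=C₂(0)=0 gives C₂(t) = C_in[1 − (τ₁ e^(−t/τ₁) − τ₂ e^(−t/τ₂))/(τ₁ − τ₂)].
At t = 102.9: e^(−t/τ₁) = 0.00610584, e^(−t/τ₂) = 0.0710893.
C₂ = 3.157·[1 − (20.1824·0.00610584 − 38.9210·0.0710893)/(-18.7386)] = 3.157·0.858920 = 2.71161 g/L.

2.712 g/L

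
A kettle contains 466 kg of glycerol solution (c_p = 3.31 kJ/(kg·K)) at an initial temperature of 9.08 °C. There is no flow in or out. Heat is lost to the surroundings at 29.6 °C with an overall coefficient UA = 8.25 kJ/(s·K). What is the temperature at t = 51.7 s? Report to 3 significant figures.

14.0 °C

Lumped-capacitance energy balance: M c_p dT/dt = UA(T_amb − T).
dT/dt = (T_ss − T)/τ with T_ss = T_amb = 29.600 °C, τ = M c_p/UA = 466·3.31/8.25 = 186.96 s.
Solution: T(t) = T_ss + (T₀ − T_ss) e^(−t/τ).
T(51.7) = 29.600 + (-20.520)·0.75842 = 14.037 °C.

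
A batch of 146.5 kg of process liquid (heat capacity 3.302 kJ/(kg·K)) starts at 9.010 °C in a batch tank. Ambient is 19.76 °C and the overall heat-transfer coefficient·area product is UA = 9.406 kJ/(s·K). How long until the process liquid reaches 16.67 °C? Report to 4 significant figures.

Unsteady energy balance on the tank contents: M c_p dT/dt = −UA(T − T_amb).
τ = M c_p/UA = 51.4292 s; T_ss = T_amb = 19.7600 °C.
T(t) = T_ss + (T₀ − T_ss)e^(−t/τ); set T = 16.67:
t = −τ ln[(T − T_ss)/(T₀ − T_ss)] = −51.4292 · ln(0.287442) = 64.1186 s.

64.12 s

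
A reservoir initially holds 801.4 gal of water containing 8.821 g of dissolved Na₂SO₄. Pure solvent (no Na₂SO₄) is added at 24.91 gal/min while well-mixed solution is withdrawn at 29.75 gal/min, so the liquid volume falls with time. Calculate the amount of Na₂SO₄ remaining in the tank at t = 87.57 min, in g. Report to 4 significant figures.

0.08638 g

Let m(t) be the amount of Na₂SO₄. Volume: V(t) = V₀ + (Q_in − Q_out) t = 801.4 − 4.84000 t; V(87.57) = 377.561 gal.
No Na₂SO₄ enters, so dm/dt = −Q_out · (m/V).
dm/m = −Q_out dt/(V₀ − 4.84000 t); integrating gives ln(m/m₀) = −(Q_out/(Q_in−Q_out)) ln(V/V₀).
m = m₀ (V₀/V)^(Q_out/(Q_in−Q_out)) = 8.821 × (801.4/377.561)^(-6.14669) = 0.0863768 g.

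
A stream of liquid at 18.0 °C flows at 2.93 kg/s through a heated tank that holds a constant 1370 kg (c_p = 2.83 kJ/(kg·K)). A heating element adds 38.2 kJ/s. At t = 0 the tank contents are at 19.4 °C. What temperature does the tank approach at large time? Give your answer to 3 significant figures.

Energy balance: M c_p dT/dt = ṁ c_p (T_in − T) + 38.2.
At steady state dT/dt = 0 ⇒ T_ss = T_in + Q̇/(ṁ c_p) = 18.0 + 38.2/(2.93·2.83) = 22.607 °C.

22.6 °C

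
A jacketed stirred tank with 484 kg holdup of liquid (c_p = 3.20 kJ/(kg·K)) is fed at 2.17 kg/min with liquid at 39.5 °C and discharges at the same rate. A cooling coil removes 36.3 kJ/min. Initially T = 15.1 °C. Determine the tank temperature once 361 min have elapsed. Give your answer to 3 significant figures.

30.5 °C

M c_p dT/dt = ṁ c_p (T_in − T) − Q̇.
Rearrange: dT/dt = (T_ss − T)/τ with τ = M/ṁ = 223.04 min and T_ss = T_in − Q̇/(ṁ c_p) = 34.272 °C.
T approaches T_ss exponentially: T(t) = T_ss + (T₀ − T_ss) e^(−t/τ).
T(361) = 34.272 + (-19.172)·e^(−361/223.04) = 34.272 + (-19.172)·0.19819 = 30.473 °C.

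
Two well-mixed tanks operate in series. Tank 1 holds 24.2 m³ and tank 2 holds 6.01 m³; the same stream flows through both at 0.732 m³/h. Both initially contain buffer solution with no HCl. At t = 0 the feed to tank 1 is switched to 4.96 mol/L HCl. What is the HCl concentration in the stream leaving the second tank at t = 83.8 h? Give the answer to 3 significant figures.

Time constants: τᵢ = Vᵢ/Q for each well-mixed tank.
τ₁ = 24.2/0.732 = 33.060 h; τ₂ = 6.01/0.732 = 8.2104 h.
Tank 1: C₁ = C_in(1 − e^(−t/τ₁)). Tank 2 (τ₁ ≠ τ₂): C₂ = C_in[1 − (τ₁ e^(−t/τ₁) − τ₂ e^(−t/τ₂))/(τ₁ − τ₂)].
At t = 83.8: e^(−t/τ₁) = 0.079279, e^(−t/τ₂) = 3.6926e-05.
C₂ = 4.96·[1 − (33.060·0.079279 − 8.2104·3.6926e-05)/(24.850)] = 4.96·0.89454 = 4.4369 mol/L.

4.44 mol/L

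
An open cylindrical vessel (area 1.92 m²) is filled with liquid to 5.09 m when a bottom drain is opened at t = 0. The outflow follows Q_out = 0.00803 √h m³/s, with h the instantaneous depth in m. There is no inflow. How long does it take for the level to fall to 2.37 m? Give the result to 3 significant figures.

343 s

A dh/dt = −Q_out = −0.00803 √h.
Separate and integrate: 2(√h − √h₀) = −(0.00803/A) t.
t = 2A(√h₀ − √h)/0.00803 = 2·1.92·(√5.09 − √2.37)/0.00803
  = 3.8400 × (2.2561 − 1.5395) / 0.00803 = 342.69 s.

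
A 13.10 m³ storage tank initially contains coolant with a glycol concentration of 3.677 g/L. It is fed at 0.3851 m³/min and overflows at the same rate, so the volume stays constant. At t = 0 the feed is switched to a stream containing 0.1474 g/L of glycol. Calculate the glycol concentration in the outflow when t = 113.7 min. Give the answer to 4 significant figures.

Transient balance on the dissolved component: V dC/dt = Q(C_in − C).
So dC/dt = (C_in − C)/τ with τ = V/Q = 13.10/0.3851 = 34.0171 min.
C approaches C_in exponentially: C(t) = C_in + (C₀ − C_in) e^(−t/τ).
C(113.7) = 0.1474 + (3.677 − 0.1474)·e^(−113.7/34.0171) = 0.1474 + (3.52960)·0.0353509 = 0.272174 g/L.

0.2722 g/L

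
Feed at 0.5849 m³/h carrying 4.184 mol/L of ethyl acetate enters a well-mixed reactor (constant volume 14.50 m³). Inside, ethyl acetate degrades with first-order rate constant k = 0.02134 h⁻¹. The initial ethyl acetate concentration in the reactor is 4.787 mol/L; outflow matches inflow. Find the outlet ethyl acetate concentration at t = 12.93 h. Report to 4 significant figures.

3.660 mol/L

Accumulation = in − out − consumed: V dC/dt = Q C_in − Q C − k V C.
dC/dt = (Q/V) C_in − (Q/V + k) C; effective rate a = Q/V + k = 0.0403379 + 0.02134 = 0.0616779 h⁻¹.
C_ss = Q C_in/(Q + kV) = 2.73637 mol/L; C(t) = C_ss + (C₀ − C_ss) e^(−a t).
C(12.93) = 2.73637 + (2.05063)·e^(−0.0616779·12.93) = 2.73637 + (2.05063)·0.450456 = 3.66009 mol/L.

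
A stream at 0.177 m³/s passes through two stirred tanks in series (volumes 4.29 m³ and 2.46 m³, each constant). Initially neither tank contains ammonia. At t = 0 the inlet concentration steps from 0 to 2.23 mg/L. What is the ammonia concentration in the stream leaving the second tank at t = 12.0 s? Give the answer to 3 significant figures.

Each tank obeys Vᵢ dCᵢ/dt = Q(Cᵢ₋₁ − Cᵢ), so τᵢ = Vᵢ/Q.
τ₁ = 4.29/0.177 = 24.237 s; τ₂ = 2.46/0.177 = 13.898 s.
Tank 1: C₁ = C_in(1 − e^(−t/τ₁)). Tank 2 (τ₁ ≠ τ₂): C₂ = C_in[1 − (τ₁ e^(−t/τ₁) − τ₂ e^(−t/τ₂))/(τ₁ − τ₂)].
At t = 12.0: e^(−t/τ₁) = 0.60951, e^(−t/τ₂) = 0.42172.
C₂ = 2.23·[1 − (24.237·0.60951 − 13.898·0.42172)/(10.339)] = 2.23·0.13806 = 0.30787 mg/L.

0.308 mg/L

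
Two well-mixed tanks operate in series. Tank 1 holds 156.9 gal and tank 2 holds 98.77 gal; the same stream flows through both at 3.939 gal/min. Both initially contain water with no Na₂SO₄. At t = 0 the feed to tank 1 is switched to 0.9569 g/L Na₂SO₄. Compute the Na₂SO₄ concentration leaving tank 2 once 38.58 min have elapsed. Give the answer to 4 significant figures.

Each tank obeys Vᵢ dCᵢ/dt = Q(Cᵢ₋₁ − Cᵢ), so τᵢ = Vᵢ/Q.
τ₁ = 156.9/3.939 = 39.8324 min; τ₂ = 98.77/3.939 = 25.0749 min.
Solving the cascade with C₁(0)=C₂(0)=0 gives C₂(t) = C_in[1 − (τ₁ e^(−t/τ₁) − τ₂ e^(−t/τ₂))/(τ₁ − τ₂)].
At t = 38.58: e^(−t/τ₁) = 0.379630, e^(−t/τ₂) = 0.214683.
C₂ = 0.9569·[1 − (39.8324·0.379630 − 25.0749·0.214683)/(14.7576)] = 0.9569·0.340104 = 0.325446 g/L.

0.3254 g/L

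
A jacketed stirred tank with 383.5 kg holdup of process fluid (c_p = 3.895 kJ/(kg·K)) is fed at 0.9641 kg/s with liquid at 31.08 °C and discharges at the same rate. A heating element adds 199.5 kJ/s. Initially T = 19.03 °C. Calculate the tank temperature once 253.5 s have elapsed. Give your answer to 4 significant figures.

49.75 °C

Energy balance: M c_p dT/dt = ṁ c_p (T_in − T) + 199.5.
Rearrange: dT/dt = (T_ss − T)/τ with τ = M/ṁ = 397.780 s and T_ss = T_in + Q̇/(ṁ c_p) = 84.2068 °C.
Solution: T(t) = T_ss + (T₀ − T_ss) e^(−t/τ).
T(253.5) = 84.2068 + (-65.1768)·e^(−253.5/397.780) = 84.2068 + (-65.1768)·0.528725 = 49.7462 °C.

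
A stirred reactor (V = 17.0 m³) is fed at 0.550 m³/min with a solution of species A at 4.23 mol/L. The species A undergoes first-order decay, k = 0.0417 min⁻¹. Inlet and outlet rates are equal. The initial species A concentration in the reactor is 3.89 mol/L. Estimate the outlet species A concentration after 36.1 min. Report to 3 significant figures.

1.99 mol/L

Accumulation = in − out − consumed: V dC/dt = Q C_in − Q C − k V C.
dC/dt = (Q/V) C_in − (Q/V + k) C; effective rate a = Q/V + k = 0.032353 + 0.0417 = 0.074053 min⁻¹.
C_ss = Q C_in/(Q + kV) = 1.8480 mol/L; C(t) = C_ss + (C₀ − C_ss) e^(−a t).
C(36.1) = 1.8480 + (2.0420)·e^(−0.074053·36.1) = 1.8480 + (2.0420)·0.069023 = 1.9890 mol/L.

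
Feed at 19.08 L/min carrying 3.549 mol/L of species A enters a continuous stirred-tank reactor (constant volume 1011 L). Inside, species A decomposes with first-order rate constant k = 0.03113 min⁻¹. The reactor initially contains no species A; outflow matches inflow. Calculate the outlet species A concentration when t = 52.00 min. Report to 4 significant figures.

Species balance: V dC/dt = Q C_in − Q C − k V C.
dC/dt = (Q/V) C_in − (Q/V + k) C; effective rate a = Q/V + k = 0.0188724 + 0.03113 = 0.0500024 min⁻¹.
C_ss = Q C_in/(Q + kV) = 1.33950 mol/L; C(t) = C_ss + (C₀ − C_ss) e^(−a t).
C(52.00) = 1.33950 + (-1.33950)·e^(−0.0500024·52.00) = 1.33950 + (-1.33950)·0.0742643 = 1.24002 mol/L.

1.240 mol/L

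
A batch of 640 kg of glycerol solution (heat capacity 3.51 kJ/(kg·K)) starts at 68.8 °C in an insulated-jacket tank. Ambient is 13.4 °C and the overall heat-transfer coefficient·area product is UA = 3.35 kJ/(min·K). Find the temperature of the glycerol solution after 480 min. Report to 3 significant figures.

40.5 °C

Unsteady energy balance on the tank contents: M c_p dT/dt = −UA(T − T_amb).
dT/dt = (T_ss − T)/τ with T_ss = T_amb = 13.400 °C, τ = M c_p/UA = 640·3.51/3.35 = 670.57 min.
Solution: T(t) = T_ss + (T₀ − T_ss) e^(−t/τ).
T(480) = 13.400 + (55.400)·0.48880 = 40.479 °C.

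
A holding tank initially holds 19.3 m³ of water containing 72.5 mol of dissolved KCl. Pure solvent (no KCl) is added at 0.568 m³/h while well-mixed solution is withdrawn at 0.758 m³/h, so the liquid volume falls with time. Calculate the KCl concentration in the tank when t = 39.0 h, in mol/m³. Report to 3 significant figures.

Let m(t) be the amount of KCl. Volume: V(t) = V₀ + (Q_in − Q_out) t = 19.3 − 0.19000 t; V(39.0) = 11.890 m³.
Solute balance: dm/dt = 0 − Q_out C = −Q_out m/V(t).
Separate: dm/m = −Q_out dt/V(t) ⇒ ln(m/m₀) = −(Q_out/(Q_in−Q_out)) ln(V/V₀).
m = m₀ (V₀/V)^(Q_out/(Q_in−Q_out)) = 72.5 × (19.3/11.890)^(-3.9895) = 10.497 mol.
C = m/V = 10.497/11.890 = 0.88281 mol/m³.

0.883 mol/m³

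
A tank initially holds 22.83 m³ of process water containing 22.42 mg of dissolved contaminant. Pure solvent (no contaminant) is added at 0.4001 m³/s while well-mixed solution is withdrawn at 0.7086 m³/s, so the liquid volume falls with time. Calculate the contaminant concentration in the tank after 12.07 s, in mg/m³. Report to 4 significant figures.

0.7795 mg/m³

Total volume: dV/dt = Q_in − Q_out = -0.308500 m³/s, so V(t) = 22.83 − 0.308500 t and V(12.07) = 19.1064 m³.
No contaminant enters, so dm/dt = −Q_out · (m/V).
Separate: dm/m = −Q_out dt/V(t) ⇒ ln(m/m₀) = −(Q_out/(Q_in−Q_out)) ln(V/V₀).
m = m₀ (V₀/V)^(Q_out/(Q_in−Q_out)) = 22.42 × (22.83/19.1064)^(-2.29692) = 14.8944 mg.
C = m/V = 14.8944/19.1064 = 0.779548 mg/m³.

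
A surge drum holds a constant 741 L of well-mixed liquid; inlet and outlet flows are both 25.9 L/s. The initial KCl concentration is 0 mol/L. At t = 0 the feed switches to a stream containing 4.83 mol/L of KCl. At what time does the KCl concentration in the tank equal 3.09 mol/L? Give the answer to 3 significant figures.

29.2 s

Accumulation = in − out for the solute gives V dC/dt = Q(C_in − C), so τ = V/Q = 28.610 s.
C(t) = C_in + (C₀ − C_in) e^(−t/τ). Set C = 3.09 and solve for t:
e^(−t/τ) = (C − C_in)/(C₀ − C_in) = (3.09 − 4.83)/(0 − 4.83) = 0.36025
t = −τ ln(…) = 28.610 × 1.0210 = 29.210 s.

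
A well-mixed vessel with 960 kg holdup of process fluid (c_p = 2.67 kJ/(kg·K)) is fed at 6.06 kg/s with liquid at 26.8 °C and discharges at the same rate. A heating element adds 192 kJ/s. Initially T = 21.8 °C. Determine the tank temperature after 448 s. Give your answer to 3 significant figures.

Heat balance on the well-mixed liquid: M c_p dT/dt = ṁ c_p (T_in − T) + 192.
τ = M/ṁ = 158.42 s; T_ss = T_in + Q̇/(ṁ c_p) = 26.8 + 192/(6.06·2.67) = 38.666 °C.
T approaches T_ss exponentially: T(t) = T_ss + (T₀ − T_ss) e^(−t/τ).
T(448) = 38.666 + (-16.866)·e^(−448/158.42) = 38.666 + (-16.866)·0.059131 = 37.669 °C.

37.7 °C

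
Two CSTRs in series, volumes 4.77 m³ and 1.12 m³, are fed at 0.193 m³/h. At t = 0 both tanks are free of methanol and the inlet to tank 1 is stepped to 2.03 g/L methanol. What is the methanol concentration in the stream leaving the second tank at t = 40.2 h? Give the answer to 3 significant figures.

1.51 g/L

Each tank obeys Vᵢ dCᵢ/dt = Q(Cᵢ₋₁ − Cᵢ), so τᵢ = Vᵢ/Q.
τ₁ = 4.77/0.193 = 24.715 h; τ₂ = 1.12/0.193 = 5.8031 h.
Solving the cascade with C₁(0)=C₂(0)=0 gives C₂(t) = C_in[1 − (τ₁ e^(−t/τ₁) − τ₂ e^(−t/τ₂))/(τ₁ − τ₂)].
At t = 40.2: e^(−t/τ₁) = 0.19661, e^(−t/τ₂) = 0.00098062.
C₂ = 2.03·[1 − (24.715·0.19661 − 5.8031·0.00098062)/(18.912)] = 2.03·0.74336 = 1.5090 g/L.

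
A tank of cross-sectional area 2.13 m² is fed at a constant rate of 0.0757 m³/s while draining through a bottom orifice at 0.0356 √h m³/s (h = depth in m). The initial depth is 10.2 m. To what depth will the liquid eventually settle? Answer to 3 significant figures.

4.52 m

Accumulation of liquid (constant cross-section A): A dh/dt = Q_in − 0.0356 √h. At steady state dh/dt = 0:
Q_in = 0.0356 √h_ss ⇒ √h_ss = 0.0757/0.0356 = 2.1264.
h_ss = 2.1264² = 4.5216 m. (Since h₀ = 10.2 m > h_ss, the level will fall toward this value.)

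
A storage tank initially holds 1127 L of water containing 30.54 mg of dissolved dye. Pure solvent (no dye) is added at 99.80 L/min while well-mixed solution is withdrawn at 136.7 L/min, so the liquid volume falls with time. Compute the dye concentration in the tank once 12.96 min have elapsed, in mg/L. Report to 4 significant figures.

0.006086 mg/L

Let m(t) be the amount of dye. Volume: V(t) = V₀ + (Q_in − Q_out) t = 1127 − 36.9000 t; V(12.96) = 648.776 L.
Species balance (pure solvent in): dm/dt = −Q_out · m/V(t).
dm/m = −Q_out dt/(V₀ − 36.9000 t); integrating gives ln(m/m₀) = −(Q_out/(Q_in−Q_out)) ln(V/V₀).
m = m₀ (V₀/V)^(Q_out/(Q_in−Q_out)) = 30.54 × (1127/648.776)^(-3.70461) = 3.94817 mg.
C = m/V = 3.94817/648.776 = 0.00608557 mg/L.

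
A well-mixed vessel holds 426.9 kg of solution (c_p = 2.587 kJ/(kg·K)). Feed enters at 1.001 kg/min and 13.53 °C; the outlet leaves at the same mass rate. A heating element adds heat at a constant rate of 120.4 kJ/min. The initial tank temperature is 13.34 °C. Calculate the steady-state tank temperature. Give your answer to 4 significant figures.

Heat balance on the well-mixed liquid: M c_p dT/dt = ṁ c_p (T_in − T) + 120.4.
At steady state dT/dt = 0 ⇒ T_ss = T_in + Q̇/(ṁ c_p) = 13.53 + 120.4/(1.001·2.587) = 60.0239 °C.

60.02 °C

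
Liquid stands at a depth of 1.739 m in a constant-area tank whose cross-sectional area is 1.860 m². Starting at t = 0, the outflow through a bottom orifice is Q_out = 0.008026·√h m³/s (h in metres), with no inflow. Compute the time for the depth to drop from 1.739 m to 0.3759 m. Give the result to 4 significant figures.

Unsteady balance on liquid volume: A dh/dt = −0.008026 √h.
Separate and integrate: 2(√h − √h₀) = −(0.008026/A) t.
t = 2A(√h₀ − √h)/0.008026 = 2·1.860·(√1.739 − √0.3759)/0.008026
  = 3.72000 × (1.31871 − 0.613107) / 0.008026 = 327.043 s.

327.0 s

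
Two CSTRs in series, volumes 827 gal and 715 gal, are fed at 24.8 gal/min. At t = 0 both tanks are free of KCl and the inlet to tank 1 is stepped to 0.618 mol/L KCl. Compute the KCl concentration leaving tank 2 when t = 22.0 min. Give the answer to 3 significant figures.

0.0982 mol/L

Time constants: τᵢ = Vᵢ/Q for each well-mixed tank.
τ₁ = 827/24.8 = 33.347 min; τ₂ = 715/24.8 = 28.831 min.
Solving the cascade with C₁(0)=C₂(0)=0 gives C₂(t) = C_in[1 − (τ₁ e^(−t/τ₁) − τ₂ e^(−t/τ₂))/(τ₁ − τ₂)].
At t = 22.0: e^(−t/τ₁) = 0.51699, e^(−t/τ₂) = 0.46623.
C₂ = 0.618·[1 − (33.347·0.51699 − 28.831·0.46623)/(4.5161)] = 0.618·0.15897 = 0.098242 mol/L.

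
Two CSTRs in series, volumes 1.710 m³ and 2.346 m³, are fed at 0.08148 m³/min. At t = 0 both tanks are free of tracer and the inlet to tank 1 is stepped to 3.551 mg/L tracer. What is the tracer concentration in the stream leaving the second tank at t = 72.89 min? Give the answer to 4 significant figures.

2.805 mg/L

Species balance on tank i: dCᵢ/dt = (Cᵢ₋₁ − Cᵢ)/τᵢ with τᵢ = Vᵢ/Q.
τ₁ = 1.710/0.08148 = 20.9867 min; τ₂ = 2.346/0.08148 = 28.7923 min.
Tank 1: C₁ = C_in(1 − e^(−t/τ₁)). Tank 2 (τ₁ ≠ τ₂): C₂ = C_in[1 − (τ₁ e^(−t/τ₁) − τ₂ e^(−t/τ₂))/(τ₁ − τ₂)].
At t = 72.89: e^(−t/τ₁) = 0.0310193, e^(−t/τ₂) = 0.0795336.
C₂ = 3.551·[1 − (20.9867·0.0310193 − 28.7923·0.0795336)/(-7.80560)] = 3.551·0.790027 = 2.80539 mg/L.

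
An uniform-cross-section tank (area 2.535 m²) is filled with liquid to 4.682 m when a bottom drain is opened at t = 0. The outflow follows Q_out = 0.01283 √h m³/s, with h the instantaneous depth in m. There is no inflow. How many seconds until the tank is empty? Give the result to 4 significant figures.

855.1 s

With no inflow, A dh/dt = −0.01283 √h.
Separate and integrate: 2(√h − √h₀) = −(0.01283/A) t.
Set h = 0: 2√h₀ = (0.01283/A) t_empty ⇒ t_empty = 2A√h₀/0.01283.
t_empty = 2·2.535·√4.682/0.01283 = 5.07000·2.16379/0.01283 = 855.061 s.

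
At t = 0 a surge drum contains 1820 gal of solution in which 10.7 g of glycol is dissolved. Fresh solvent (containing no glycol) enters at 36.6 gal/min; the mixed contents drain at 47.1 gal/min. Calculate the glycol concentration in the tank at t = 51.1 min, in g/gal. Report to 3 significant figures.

Total volume: dV/dt = Q_in − Q_out = -10.500 gal/min, so V(t) = 1820 − 10.500 t and V(51.1) = 1283.4 gal.
No glycol enters, so dm/dt = −Q_out · (m/V).
dm/m = −Q_out dt/(V₀ − 10.500 t); integrating gives ln(m/m₀) = −(Q_out/(Q_in−Q_out)) ln(V/V₀).
m = m₀ (V₀/V)^(Q_out/(Q_in−Q_out)) = 10.7 × (1820/1283.4)^(-4.4857) = 2.2332 g.
C = m/V = 2.2332/1283.4 = 0.0017400 g/gal.

0.00174 g/gal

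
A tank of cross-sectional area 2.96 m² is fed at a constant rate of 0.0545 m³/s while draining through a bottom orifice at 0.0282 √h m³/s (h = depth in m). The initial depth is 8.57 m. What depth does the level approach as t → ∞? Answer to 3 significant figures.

Level balance: A dh/dt = 0.0545 − 0.0282 √h. Setting dh/dt = 0:
Q_in = 0.0282 √h_ss ⇒ √h_ss = 0.0545/0.0282 = 1.9326.
h_ss = 1.9326² = 3.7350 m. (Since h₀ = 8.57 m > h_ss, the level will fall toward this value.)

3.74 m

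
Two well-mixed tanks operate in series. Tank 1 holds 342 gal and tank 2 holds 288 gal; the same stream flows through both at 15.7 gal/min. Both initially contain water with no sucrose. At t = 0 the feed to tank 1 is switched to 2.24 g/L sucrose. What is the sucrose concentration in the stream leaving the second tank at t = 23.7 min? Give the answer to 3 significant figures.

Time constants: τᵢ = Vᵢ/Q for each well-mixed tank.
τ₁ = 342/15.7 = 21.783 min; τ₂ = 288/15.7 = 18.344 min.
Tank 1: C₁ = C_in(1 − e^(−t/τ₁)). Tank 2 (τ₁ ≠ τ₂): C₂ = C_in[1 − (τ₁ e^(−t/τ₁) − τ₂ e^(−t/τ₂))/(τ₁ − τ₂)].
At t = 23.7: e^(−t/τ₁) = 0.33690, e^(−t/τ₂) = 0.27473.
C₂ = 2.24·[1 − (21.783·0.33690 − 18.344·0.27473)/(3.4395)] = 2.24·0.33154 = 0.74264 g/L.

0.743 g/L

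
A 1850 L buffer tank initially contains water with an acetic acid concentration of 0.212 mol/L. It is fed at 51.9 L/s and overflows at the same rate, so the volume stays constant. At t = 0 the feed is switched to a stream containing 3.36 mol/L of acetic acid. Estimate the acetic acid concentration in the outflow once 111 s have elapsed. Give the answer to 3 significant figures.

Accumulation = in − out for the solute gives V dC/dt = Q(C_in − C).
Time constant τ = V/Q = 1850/51.9 = 35.645 s.
Integrating: C(t) = C_in + (C₀ − C_in) e^(−t/τ).
C(111) = 3.36 + (0.212 − 3.36)·e^(−111/35.645) = 3.36 + (-3.1480)·0.044423 = 3.2202 mol/L.

3.22 mol/L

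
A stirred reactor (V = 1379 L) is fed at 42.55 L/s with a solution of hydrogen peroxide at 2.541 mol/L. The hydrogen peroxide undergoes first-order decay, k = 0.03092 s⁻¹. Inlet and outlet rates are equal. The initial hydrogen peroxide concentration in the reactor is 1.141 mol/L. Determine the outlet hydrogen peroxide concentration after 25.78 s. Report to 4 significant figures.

Accumulation = in − out − consumed: V dC/dt = Q C_in − Q C − k V C.
This is linear with rate a = Q/V + k = 0.0617757 s⁻¹.
C_ss = Q C_in/(Q + kV) = 1.26918 mol/L; C(t) = C_ss + (C₀ − C_ss) e^(−a t).
C(25.78) = 1.26918 + (-0.128177)·e^(−0.0617757·25.78) = 1.26918 + (-0.128177)·0.203401 = 1.24311 mol/L.

1.243 mol/L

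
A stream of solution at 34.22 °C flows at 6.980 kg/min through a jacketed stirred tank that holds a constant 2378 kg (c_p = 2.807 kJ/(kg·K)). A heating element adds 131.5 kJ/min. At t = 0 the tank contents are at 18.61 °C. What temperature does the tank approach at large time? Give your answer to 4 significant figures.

M c_p dT/dt = ṁ c_p (T_in − T) + Q̇.
At steady state dT/dt = 0 ⇒ T_ss = T_in + Q̇/(ṁ c_p) = 34.22 + 131.5/(6.980·2.807) = 40.9316 °C.

40.93 °C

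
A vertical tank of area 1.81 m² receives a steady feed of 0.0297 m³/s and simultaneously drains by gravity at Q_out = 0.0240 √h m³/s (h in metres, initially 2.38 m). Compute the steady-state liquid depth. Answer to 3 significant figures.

Level balance: A dh/dt = 0.0297 − 0.0240 √h. Setting dh/dt = 0:
Q_in = 0.0240 √h_ss ⇒ √h_ss = 0.0297/0.0240 = 1.2375.
h_ss = 1.2375² = 1.5314 m. (Since h₀ = 2.38 m > h_ss, the level will fall toward this value.)

1.53 m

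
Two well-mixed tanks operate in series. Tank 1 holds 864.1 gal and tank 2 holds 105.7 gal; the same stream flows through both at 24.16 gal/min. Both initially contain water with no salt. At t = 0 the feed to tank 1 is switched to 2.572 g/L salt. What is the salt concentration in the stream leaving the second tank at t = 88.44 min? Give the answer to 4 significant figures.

Species balance on tank i: dCᵢ/dt = (Cᵢ₋₁ − Cᵢ)/τᵢ with τᵢ = Vᵢ/Q.
τ₁ = 864.1/24.16 = 35.7657 min; τ₂ = 105.7/24.16 = 4.37500 min.
Tank 1: C₁ = C_in(1 − e^(−t/τ₁)). Tank 2 (τ₁ ≠ τ₂): C₂ = C_in[1 − (τ₁ e^(−t/τ₁) − τ₂ e^(−t/τ₂))/(τ₁ − τ₂)].
At t = 88.44: e^(−t/τ₁) = 0.0843519, e^(−t/τ₂) = 1.66264e-09.
C₂ = 2.572·[1 − (35.7657·0.0843519 − 4.37500·1.66264e-09)/(31.3907)] = 2.572·0.903892 = 2.32481 g/L.

2.325 g/L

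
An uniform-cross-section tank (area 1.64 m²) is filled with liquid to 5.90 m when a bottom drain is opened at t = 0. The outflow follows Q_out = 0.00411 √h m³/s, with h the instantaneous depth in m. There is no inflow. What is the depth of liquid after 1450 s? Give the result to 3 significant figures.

0.375 m

A dh/dt = −Q_out = −0.00411 √h.
∫ h^(−1/2) dh = −(0.00411/A) ∫ dt, giving 2√h = 2√h₀ − (0.00411/A) t.
√h = √5.90 − 0.00411·1450/(2·1.64) = 2.4290 − 1.8169 = 0.61207.
h = 0.61207² = 0.37463 m.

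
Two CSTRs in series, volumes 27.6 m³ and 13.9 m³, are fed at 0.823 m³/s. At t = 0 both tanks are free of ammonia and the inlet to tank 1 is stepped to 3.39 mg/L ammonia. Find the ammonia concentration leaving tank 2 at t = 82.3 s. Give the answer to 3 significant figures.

Time constants: τᵢ = Vᵢ/Q for each well-mixed tank.
τ₁ = 27.6/0.823 = 33.536 s; τ₂ = 13.9/0.823 = 16.889 s.
Tank 1: C₁ = C_in(1 − e^(−t/τ₁)). Tank 2 (τ₁ ≠ τ₂): C₂ = C_in[1 − (τ₁ e^(−t/τ₁) − τ₂ e^(−t/τ₂))/(τ₁ − τ₂)].
At t = 82.3: e^(−t/τ₁) = 0.085941, e^(−t/τ₂) = 0.0076514.
C₂ = 3.39·[1 − (33.536·0.085941 − 16.889·0.0076514)/(16.646)] = 3.39·0.83463 = 2.8294 mg/L.

2.83 mg/L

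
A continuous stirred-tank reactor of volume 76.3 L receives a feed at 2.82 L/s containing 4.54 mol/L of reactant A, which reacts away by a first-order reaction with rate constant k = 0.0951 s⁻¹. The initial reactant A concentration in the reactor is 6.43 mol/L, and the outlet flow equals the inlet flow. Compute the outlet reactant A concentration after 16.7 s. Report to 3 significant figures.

V dC/dt = Q(C_in − C) − k V C.
This is linear with rate a = Q/V + k = 0.13206 s⁻¹.
C_ss = Q C_in/(Q + kV) = 1.2706 mol/L; C(t) = C_ss + (C₀ − C_ss) e^(−a t).
C(16.7) = 1.2706 + (5.1594)·e^(−0.13206·16.7) = 1.2706 + (5.1594)·0.11021 = 1.8392 mol/L.

1.84 mol/L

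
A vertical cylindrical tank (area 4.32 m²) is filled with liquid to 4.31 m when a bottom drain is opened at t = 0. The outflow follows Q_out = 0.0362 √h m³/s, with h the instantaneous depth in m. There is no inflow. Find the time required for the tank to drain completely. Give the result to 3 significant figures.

A dh/dt = −Q_out = −0.0362 √h.
Separate and integrate: 2(√h − √h₀) = −(0.0362/A) t.
Set h = 0: 2√h₀ = (0.0362/A) t_empty ⇒ t_empty = 2A√h₀/0.0362.
t_empty = 2·4.32·√4.31/0.0362 = 8.6400·2.0761/0.0362 = 495.50 s.

496 s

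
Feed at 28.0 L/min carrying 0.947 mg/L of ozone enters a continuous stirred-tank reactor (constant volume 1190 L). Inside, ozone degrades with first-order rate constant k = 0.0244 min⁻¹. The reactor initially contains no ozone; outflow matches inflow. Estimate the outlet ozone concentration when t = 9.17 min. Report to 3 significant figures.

0.165 mg/L

Accumulation = in − out − consumed: V dC/dt = Q C_in − Q C − k V C.
This is linear with rate a = Q/V + k = 0.047929 min⁻¹.
C_ss = Q C_in/(Q + kV) = 0.46490 mg/L; C(t) = C_ss + (C₀ − C_ss) e^(−a t).
C(9.17) = 0.46490 + (-0.46490)·e^(−0.047929·9.17) = 0.46490 + (-0.46490)·0.64435 = 0.16534 mg/L.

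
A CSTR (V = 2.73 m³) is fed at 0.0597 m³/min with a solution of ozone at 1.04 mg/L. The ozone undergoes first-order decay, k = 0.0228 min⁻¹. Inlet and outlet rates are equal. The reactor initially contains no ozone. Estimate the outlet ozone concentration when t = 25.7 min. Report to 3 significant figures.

Species balance: V dC/dt = Q C_in − Q C − k V C.
This is linear with rate a = Q/V + k = 0.044668 min⁻¹.
C_ss = Q C_in/(Q + kV) = 0.50915 mg/L; C(t) = C_ss + (C₀ − C_ss) e^(−a t).
C(25.7) = 0.50915 + (-0.50915)·e^(−0.044668·25.7) = 0.50915 + (-0.50915)·0.31728 = 0.34761 mg/L.

0.348 mg/L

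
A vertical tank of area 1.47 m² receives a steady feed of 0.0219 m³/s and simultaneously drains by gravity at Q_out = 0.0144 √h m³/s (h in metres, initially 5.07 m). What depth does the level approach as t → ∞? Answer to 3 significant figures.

2.31 m

Volume balance on the tank: A dh/dt = Q_in − 0.0144 √h. At steady state dh/dt = 0:
Q_in = 0.0144 √h_ss ⇒ √h_ss = 0.0219/0.0144 = 1.5208.
h_ss = 1.5208² = 2.3129 m. (Since h₀ = 5.07 m > h_ss, the level will fall toward this value.)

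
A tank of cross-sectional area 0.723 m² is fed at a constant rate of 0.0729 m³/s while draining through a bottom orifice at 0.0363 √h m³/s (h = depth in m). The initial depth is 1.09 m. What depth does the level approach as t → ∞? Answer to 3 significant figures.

4.03 m

Unsteady balance on liquid volume: A dh/dt = Q_in − 0.0363 √h. At steady state dh/dt = 0:
Q_in = 0.0363 √h_ss ⇒ √h_ss = 0.0729/0.0363 = 2.0083.
h_ss = 2.0083² = 4.0331 m. (Since h₀ = 1.09 m < h_ss, the level will rise toward this value.)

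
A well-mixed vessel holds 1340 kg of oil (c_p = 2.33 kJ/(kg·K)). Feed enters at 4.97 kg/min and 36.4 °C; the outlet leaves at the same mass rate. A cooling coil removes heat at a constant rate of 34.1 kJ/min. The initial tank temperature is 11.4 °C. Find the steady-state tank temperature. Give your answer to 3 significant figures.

33.5 °C

M c_p dT/dt = ṁ c_p (T_in − T) − Q̇.
At steady state dT/dt = 0 ⇒ T_ss = T_in − Q̇/(ṁ c_p) = 36.4 − 34.1/(4.97·2.33) = 33.455 °C.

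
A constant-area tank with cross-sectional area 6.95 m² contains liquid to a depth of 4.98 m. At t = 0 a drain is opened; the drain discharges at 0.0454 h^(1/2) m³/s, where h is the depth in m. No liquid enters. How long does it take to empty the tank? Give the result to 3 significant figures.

Accumulation of liquid (constant cross-section A): A dh/dt = −0.0454 √h.
This is separable: 2 d(√h)/dt = −0.0454/A, so √h = √h₀ − (0.0454/(2A)) t.
Set h = 0: 2√h₀ = (0.0454/A) t_empty ⇒ t_empty = 2A√h₀/0.0454.
t_empty = 2·6.95·√4.98/0.0454 = 13.900·2.2316/0.0454 = 683.24 s.

683 s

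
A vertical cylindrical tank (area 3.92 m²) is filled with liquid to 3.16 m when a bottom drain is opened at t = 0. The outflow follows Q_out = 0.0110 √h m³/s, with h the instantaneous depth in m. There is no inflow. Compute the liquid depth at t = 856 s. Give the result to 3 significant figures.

0.332 m

With no inflow, A dh/dt = −0.0110 √h.
∫ h^(−1/2) dh = −(0.0110/A) ∫ dt, giving 2√h = 2√h₀ − (0.0110/A) t.
√h = √3.16 − 0.0110·856/(2·3.92) = 1.7776 − 1.2010 = 0.57662.
h = 0.57662² = 0.33249 m.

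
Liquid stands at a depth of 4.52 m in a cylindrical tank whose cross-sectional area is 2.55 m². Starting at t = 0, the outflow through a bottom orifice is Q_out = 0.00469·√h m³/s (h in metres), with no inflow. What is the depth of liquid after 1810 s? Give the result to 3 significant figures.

0.213 m

A dh/dt = −Q_out = −0.00469 √h.
Separate and integrate: 2(√h − √h₀) = −(0.00469/A) t.
√h = √4.52 − 0.00469·1810/(2·2.55) = 2.1260 − 1.6645 = 0.46154.
h = 0.46154² = 0.21302 m.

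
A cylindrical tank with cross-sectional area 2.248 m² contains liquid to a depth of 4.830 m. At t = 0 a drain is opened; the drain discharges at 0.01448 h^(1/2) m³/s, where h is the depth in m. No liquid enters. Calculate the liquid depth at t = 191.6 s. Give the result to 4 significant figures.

With no inflow, A dh/dt = −0.01448 √h.
∫ h^(−1/2) dh = −(0.01448/A) ∫ dt, giving 2√h = 2√h₀ − (0.01448/A) t.
√h = √4.830 − 0.01448·191.6/(2·2.248) = 2.19773 − 0.617075 = 1.58065.
h = 1.58065² = 2.49846 m.

2.498 m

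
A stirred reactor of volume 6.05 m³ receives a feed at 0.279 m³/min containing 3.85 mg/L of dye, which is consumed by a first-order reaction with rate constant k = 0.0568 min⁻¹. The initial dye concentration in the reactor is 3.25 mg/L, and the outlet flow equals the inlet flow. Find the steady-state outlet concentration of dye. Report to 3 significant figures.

1.73 mg/L

Accumulation = in − out − consumed: V dC/dt = Q C_in − Q C − k V C.
Steady state (dC/dt = 0): C_ss = Q C_in/(Q + kV) = C_in/(1 + kV/Q).
C_ss = 0.279·3.85/(0.279 + 0.0568·6.05) = 1.0742/0.62264 = 1.7252 mg/L.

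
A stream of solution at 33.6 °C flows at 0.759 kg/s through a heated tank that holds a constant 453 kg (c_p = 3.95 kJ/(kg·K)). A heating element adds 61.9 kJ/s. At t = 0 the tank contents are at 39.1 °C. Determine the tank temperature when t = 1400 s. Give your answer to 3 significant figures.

52.8 °C

M c_p dT/dt = ṁ c_p (T_in − T) + Q̇.
Rearrange: dT/dt = (T_ss − T)/τ with τ = M/ṁ = 596.84 s and T_ss = T_in + Q̇/(ṁ c_p) = 54.247 °C.
Integrating: T(t) = T_ss + (T₀ − T_ss) e^(−t/τ).
T(1400) = 54.247 + (-15.147)·e^(−1400/596.84) = 54.247 + (-15.147)·0.095781 = 52.796 °C.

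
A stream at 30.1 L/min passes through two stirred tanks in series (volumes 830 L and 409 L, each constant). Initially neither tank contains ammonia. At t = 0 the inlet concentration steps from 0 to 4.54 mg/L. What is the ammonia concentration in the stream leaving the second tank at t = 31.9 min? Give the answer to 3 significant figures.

Time constants: τᵢ = Vᵢ/Q for each well-mixed tank.
τ₁ = 830/30.1 = 27.575 min; τ₂ = 409/30.1 = 13.588 min.
Tank 1: C₁ = C_in(1 − e^(−t/τ₁)). Tank 2 (τ₁ ≠ τ₂): C₂ = C_in[1 − (τ₁ e^(−t/τ₁) − τ₂ e^(−t/τ₂))/(τ₁ − τ₂)].
At t = 31.9: e^(−t/τ₁) = 0.31447, e^(−t/τ₂) = 0.095593.
C₂ = 4.54·[1 − (27.575·0.31447 − 13.588·0.095593)/(13.987)] = 4.54·0.47289 = 2.1469 mg/L.

2.15 mg/L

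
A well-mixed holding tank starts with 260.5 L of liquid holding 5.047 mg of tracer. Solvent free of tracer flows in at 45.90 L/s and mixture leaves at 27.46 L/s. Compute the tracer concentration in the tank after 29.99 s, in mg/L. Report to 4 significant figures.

Let m(t) be the amount of tracer. Volume: V(t) = V₀ + (Q_in − Q_out) t = 260.5 + 18.4400 t; V(29.99) = 813.516 L.
Solute balance: dm/dt = 0 − Q_out C = −Q_out m/V(t).
dm/m = −Q_out dt/(V₀ + 18.4400 t); integrating gives ln(m/m₀) = −(Q_out/(Q_in−Q_out)) ln(V/V₀).
m = m₀ (V₀/V)^(Q_out/(Q_in−Q_out)) = 5.047 × (260.5/813.516)^(1.48915) = 0.925891 mg.
C = m/V = 0.925891/813.516 = 0.00113814 mg/L.

0.001138 mg/L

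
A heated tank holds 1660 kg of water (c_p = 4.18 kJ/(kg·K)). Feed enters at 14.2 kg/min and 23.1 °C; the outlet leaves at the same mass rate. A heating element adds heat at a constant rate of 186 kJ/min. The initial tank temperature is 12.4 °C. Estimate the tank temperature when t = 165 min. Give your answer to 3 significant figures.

22.9 °C

M c_p dT/dt = ṁ c_p (T_in − T) + Q̇.
Rearrange: dT/dt = (T_ss − T)/τ with τ = M/ṁ = 116.90 min and T_ss = T_in + Q̇/(ṁ c_p) = 26.234 °C.
Integrating: T(t) = T_ss + (T₀ − T_ss) e^(−t/τ).
T(165) = 26.234 + (-13.834)·e^(−165/116.90) = 26.234 + (-13.834)·0.24379 = 22.861 °C.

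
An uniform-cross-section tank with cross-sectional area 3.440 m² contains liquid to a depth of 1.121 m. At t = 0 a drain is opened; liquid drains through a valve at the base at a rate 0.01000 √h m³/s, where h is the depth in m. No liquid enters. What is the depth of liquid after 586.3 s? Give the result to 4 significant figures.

A dh/dt = −Q_out = −0.01000 √h.
Separate and integrate: 2(√h − √h₀) = −(0.01000/A) t.
√h = √1.121 − 0.01000·586.3/(2·3.440) = 1.05877 − 0.852180 = 0.206593.
h = 0.206593² = 0.0426805 m.

0.04268 m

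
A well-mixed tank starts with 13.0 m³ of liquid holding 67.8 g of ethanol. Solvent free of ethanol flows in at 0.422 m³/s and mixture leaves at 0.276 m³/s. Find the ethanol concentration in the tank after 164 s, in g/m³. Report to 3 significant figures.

0.255 g/m³

Let m(t) be the amount of ethanol. Volume: V(t) = V₀ + (Q_in − Q_out) t = 13.0 + 0.14600 t; V(164) = 36.944 m³.
Solute balance: dm/dt = 0 − Q_out C = −Q_out m/V(t).
Separate: dm/m = −Q_out dt/V(t) ⇒ ln(m/m₀) = −(Q_out/(Q_in−Q_out)) ln(V/V₀).
m = m₀ (V₀/V)^(Q_out/(Q_in−Q_out)) = 67.8 × (13.0/36.944)^(1.8904) = 9.4132 g.
C = m/V = 9.4132/36.944 = 0.25480 g/m³.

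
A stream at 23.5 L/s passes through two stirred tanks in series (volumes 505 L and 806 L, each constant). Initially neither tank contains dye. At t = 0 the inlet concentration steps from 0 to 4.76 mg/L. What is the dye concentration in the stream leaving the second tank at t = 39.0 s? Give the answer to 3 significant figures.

1.97 mg/L

Species balance on tank i: dCᵢ/dt = (Cᵢ₋₁ − Cᵢ)/τᵢ with τᵢ = Vᵢ/Q.
τ₁ = 505/23.5 = 21.489 s; τ₂ = 806/23.5 = 34.298 s.
Solving the cascade with C₁(0)=C₂(0)=0 gives C₂(t) = C_in[1 − (τ₁ e^(−t/τ₁) − τ₂ e^(−t/τ₂))/(τ₁ − τ₂)].
At t = 39.0: e^(−t/τ₁) = 0.16286, e^(−t/τ₂) = 0.32075.
C₂ = 4.76·[1 − (21.489·0.16286 − 34.298·0.32075)/(-12.809)] = 4.76·0.41436 = 1.9723 mg/L.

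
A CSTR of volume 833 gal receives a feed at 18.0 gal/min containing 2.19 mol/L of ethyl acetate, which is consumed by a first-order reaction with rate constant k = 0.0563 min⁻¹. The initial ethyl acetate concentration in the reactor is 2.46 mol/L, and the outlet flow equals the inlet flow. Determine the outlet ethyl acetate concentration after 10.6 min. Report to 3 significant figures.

Accumulation = in − out − consumed: V dC/dt = Q C_in − Q C − k V C.
dC/dt = (Q/V) C_in − (Q/V + k) C; effective rate a = Q/V + k = 0.021609 + 0.0563 = 0.077909 min⁻¹.
C_ss = Q C_in/(Q + kV) = 0.60742 mol/L; C(t) = C_ss + (C₀ − C_ss) e^(−a t).
C(10.6) = 0.60742 + (1.8526)·e^(−0.077909·10.6) = 0.60742 + (1.8526)·0.43787 = 1.4186 mol/L.

1.42 mol/L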